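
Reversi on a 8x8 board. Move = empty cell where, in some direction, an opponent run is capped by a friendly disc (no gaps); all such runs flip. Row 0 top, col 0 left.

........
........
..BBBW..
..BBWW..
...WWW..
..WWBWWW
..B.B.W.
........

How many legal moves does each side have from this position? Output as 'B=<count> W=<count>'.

-- B to move --
(1,4): no bracket -> illegal
(1,5): no bracket -> illegal
(1,6): no bracket -> illegal
(2,6): flips 4 -> legal
(3,6): flips 3 -> legal
(4,1): no bracket -> illegal
(4,2): flips 2 -> legal
(4,6): flips 2 -> legal
(4,7): no bracket -> illegal
(5,1): flips 2 -> legal
(6,1): no bracket -> illegal
(6,3): flips 2 -> legal
(6,5): no bracket -> illegal
(6,7): flips 3 -> legal
(7,5): no bracket -> illegal
(7,6): no bracket -> illegal
(7,7): flips 3 -> legal
B mobility = 8
-- W to move --
(1,1): flips 2 -> legal
(1,2): flips 1 -> legal
(1,3): flips 3 -> legal
(1,4): flips 1 -> legal
(1,5): no bracket -> illegal
(2,1): flips 4 -> legal
(3,1): flips 2 -> legal
(4,1): no bracket -> illegal
(4,2): no bracket -> illegal
(5,1): no bracket -> illegal
(6,1): no bracket -> illegal
(6,3): flips 1 -> legal
(6,5): flips 1 -> legal
(7,1): flips 1 -> legal
(7,2): flips 1 -> legal
(7,3): flips 1 -> legal
(7,4): flips 2 -> legal
(7,5): flips 1 -> legal
W mobility = 13

Answer: B=8 W=13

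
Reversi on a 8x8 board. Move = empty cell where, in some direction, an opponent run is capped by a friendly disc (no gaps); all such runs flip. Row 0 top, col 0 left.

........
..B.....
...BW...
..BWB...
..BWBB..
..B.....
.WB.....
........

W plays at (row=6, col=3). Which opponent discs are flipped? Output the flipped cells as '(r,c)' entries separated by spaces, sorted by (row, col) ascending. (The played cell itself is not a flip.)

Answer: (6,2)

Derivation:
Dir NW: opp run (5,2), next='.' -> no flip
Dir N: first cell '.' (not opp) -> no flip
Dir NE: first cell '.' (not opp) -> no flip
Dir W: opp run (6,2) capped by W -> flip
Dir E: first cell '.' (not opp) -> no flip
Dir SW: first cell '.' (not opp) -> no flip
Dir S: first cell '.' (not opp) -> no flip
Dir SE: first cell '.' (not opp) -> no flip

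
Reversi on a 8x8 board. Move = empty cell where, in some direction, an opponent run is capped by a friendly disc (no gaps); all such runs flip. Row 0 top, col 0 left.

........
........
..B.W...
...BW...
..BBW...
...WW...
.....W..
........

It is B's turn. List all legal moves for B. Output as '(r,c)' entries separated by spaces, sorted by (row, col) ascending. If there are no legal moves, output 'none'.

(1,3): no bracket -> illegal
(1,4): no bracket -> illegal
(1,5): flips 1 -> legal
(2,3): no bracket -> illegal
(2,5): flips 1 -> legal
(3,5): flips 1 -> legal
(4,5): flips 1 -> legal
(5,2): no bracket -> illegal
(5,5): flips 1 -> legal
(5,6): no bracket -> illegal
(6,2): no bracket -> illegal
(6,3): flips 1 -> legal
(6,4): flips 1 -> legal
(6,6): no bracket -> illegal
(7,4): no bracket -> illegal
(7,5): no bracket -> illegal
(7,6): flips 2 -> legal

Answer: (1,5) (2,5) (3,5) (4,5) (5,5) (6,3) (6,4) (7,6)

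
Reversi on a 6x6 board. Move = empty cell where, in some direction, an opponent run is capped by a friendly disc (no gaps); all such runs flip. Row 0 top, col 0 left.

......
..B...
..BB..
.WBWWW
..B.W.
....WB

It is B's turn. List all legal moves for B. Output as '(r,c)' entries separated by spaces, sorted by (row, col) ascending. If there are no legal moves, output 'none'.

Answer: (2,0) (2,4) (3,0) (4,0) (4,3) (4,5) (5,3)

Derivation:
(2,0): flips 1 -> legal
(2,1): no bracket -> illegal
(2,4): flips 1 -> legal
(2,5): no bracket -> illegal
(3,0): flips 1 -> legal
(4,0): flips 1 -> legal
(4,1): no bracket -> illegal
(4,3): flips 1 -> legal
(4,5): flips 1 -> legal
(5,3): flips 1 -> legal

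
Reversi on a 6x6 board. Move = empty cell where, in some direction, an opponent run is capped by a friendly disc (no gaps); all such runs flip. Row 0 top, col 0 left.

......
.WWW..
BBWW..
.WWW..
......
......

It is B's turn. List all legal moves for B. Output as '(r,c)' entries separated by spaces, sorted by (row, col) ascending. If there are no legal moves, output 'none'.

Answer: (0,1) (0,2) (0,3) (2,4) (4,1) (4,2) (4,3)

Derivation:
(0,0): no bracket -> illegal
(0,1): flips 1 -> legal
(0,2): flips 1 -> legal
(0,3): flips 1 -> legal
(0,4): no bracket -> illegal
(1,0): no bracket -> illegal
(1,4): no bracket -> illegal
(2,4): flips 2 -> legal
(3,0): no bracket -> illegal
(3,4): no bracket -> illegal
(4,0): no bracket -> illegal
(4,1): flips 1 -> legal
(4,2): flips 1 -> legal
(4,3): flips 1 -> legal
(4,4): no bracket -> illegal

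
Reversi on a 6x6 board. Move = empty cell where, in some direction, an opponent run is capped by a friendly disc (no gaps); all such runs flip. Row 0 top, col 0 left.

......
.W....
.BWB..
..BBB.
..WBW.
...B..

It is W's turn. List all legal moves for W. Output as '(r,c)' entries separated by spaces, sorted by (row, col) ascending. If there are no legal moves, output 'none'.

(1,0): no bracket -> illegal
(1,2): no bracket -> illegal
(1,3): no bracket -> illegal
(1,4): no bracket -> illegal
(2,0): flips 1 -> legal
(2,4): flips 3 -> legal
(2,5): no bracket -> illegal
(3,0): no bracket -> illegal
(3,1): flips 1 -> legal
(3,5): no bracket -> illegal
(4,1): no bracket -> illegal
(4,5): no bracket -> illegal
(5,2): no bracket -> illegal
(5,4): no bracket -> illegal

Answer: (2,0) (2,4) (3,1)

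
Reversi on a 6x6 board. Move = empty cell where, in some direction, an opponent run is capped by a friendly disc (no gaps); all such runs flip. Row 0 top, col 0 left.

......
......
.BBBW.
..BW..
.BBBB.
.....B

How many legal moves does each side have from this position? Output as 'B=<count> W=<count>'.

Answer: B=3 W=6

Derivation:
-- B to move --
(1,3): no bracket -> illegal
(1,4): no bracket -> illegal
(1,5): flips 2 -> legal
(2,5): flips 1 -> legal
(3,4): flips 1 -> legal
(3,5): no bracket -> illegal
B mobility = 3
-- W to move --
(1,0): no bracket -> illegal
(1,1): flips 1 -> legal
(1,2): no bracket -> illegal
(1,3): flips 1 -> legal
(1,4): no bracket -> illegal
(2,0): flips 3 -> legal
(3,0): no bracket -> illegal
(3,1): flips 1 -> legal
(3,4): no bracket -> illegal
(3,5): no bracket -> illegal
(4,0): no bracket -> illegal
(4,5): no bracket -> illegal
(5,0): no bracket -> illegal
(5,1): flips 1 -> legal
(5,2): no bracket -> illegal
(5,3): flips 1 -> legal
(5,4): no bracket -> illegal
W mobility = 6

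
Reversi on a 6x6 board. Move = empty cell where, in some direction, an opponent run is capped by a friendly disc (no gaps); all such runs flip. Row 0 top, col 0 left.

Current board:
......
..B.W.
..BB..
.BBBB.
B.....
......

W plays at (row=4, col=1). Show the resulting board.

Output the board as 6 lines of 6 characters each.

Answer: ......
..B.W.
..BW..
.BWBB.
BW....
......

Derivation:
Place W at (4,1); scan 8 dirs for brackets.
Dir NW: first cell '.' (not opp) -> no flip
Dir N: opp run (3,1), next='.' -> no flip
Dir NE: opp run (3,2) (2,3) capped by W -> flip
Dir W: opp run (4,0), next=edge -> no flip
Dir E: first cell '.' (not opp) -> no flip
Dir SW: first cell '.' (not opp) -> no flip
Dir S: first cell '.' (not opp) -> no flip
Dir SE: first cell '.' (not opp) -> no flip
All flips: (2,3) (3,2)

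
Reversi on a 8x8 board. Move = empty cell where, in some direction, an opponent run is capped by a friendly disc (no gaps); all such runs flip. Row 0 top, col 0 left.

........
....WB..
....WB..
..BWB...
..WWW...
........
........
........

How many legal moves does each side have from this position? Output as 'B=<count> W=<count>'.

Answer: B=7 W=8

Derivation:
-- B to move --
(0,3): flips 1 -> legal
(0,4): flips 2 -> legal
(0,5): no bracket -> illegal
(1,3): flips 1 -> legal
(2,2): no bracket -> illegal
(2,3): flips 1 -> legal
(3,1): no bracket -> illegal
(3,5): no bracket -> illegal
(4,1): no bracket -> illegal
(4,5): no bracket -> illegal
(5,1): flips 3 -> legal
(5,2): flips 2 -> legal
(5,3): no bracket -> illegal
(5,4): flips 2 -> legal
(5,5): no bracket -> illegal
B mobility = 7
-- W to move --
(0,4): no bracket -> illegal
(0,5): no bracket -> illegal
(0,6): flips 1 -> legal
(1,6): flips 3 -> legal
(2,1): flips 1 -> legal
(2,2): flips 1 -> legal
(2,3): no bracket -> illegal
(2,6): flips 1 -> legal
(3,1): flips 1 -> legal
(3,5): flips 1 -> legal
(3,6): flips 1 -> legal
(4,1): no bracket -> illegal
(4,5): no bracket -> illegal
W mobility = 8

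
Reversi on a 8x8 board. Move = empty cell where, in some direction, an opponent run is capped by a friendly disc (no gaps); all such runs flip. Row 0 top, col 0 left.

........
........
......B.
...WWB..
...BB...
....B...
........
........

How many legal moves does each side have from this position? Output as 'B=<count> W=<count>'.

-- B to move --
(2,2): flips 1 -> legal
(2,3): flips 1 -> legal
(2,4): flips 1 -> legal
(2,5): flips 1 -> legal
(3,2): flips 2 -> legal
(4,2): no bracket -> illegal
(4,5): no bracket -> illegal
B mobility = 5
-- W to move --
(1,5): no bracket -> illegal
(1,6): no bracket -> illegal
(1,7): no bracket -> illegal
(2,4): no bracket -> illegal
(2,5): no bracket -> illegal
(2,7): no bracket -> illegal
(3,2): no bracket -> illegal
(3,6): flips 1 -> legal
(3,7): no bracket -> illegal
(4,2): no bracket -> illegal
(4,5): no bracket -> illegal
(4,6): no bracket -> illegal
(5,2): flips 1 -> legal
(5,3): flips 1 -> legal
(5,5): flips 1 -> legal
(6,3): no bracket -> illegal
(6,4): flips 2 -> legal
(6,5): no bracket -> illegal
W mobility = 5

Answer: B=5 W=5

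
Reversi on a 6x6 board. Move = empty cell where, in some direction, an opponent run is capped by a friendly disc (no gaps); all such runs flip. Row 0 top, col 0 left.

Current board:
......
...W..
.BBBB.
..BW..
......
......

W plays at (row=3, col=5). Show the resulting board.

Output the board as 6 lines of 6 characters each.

Answer: ......
...W..
.BBBW.
..BW.W
......
......

Derivation:
Place W at (3,5); scan 8 dirs for brackets.
Dir NW: opp run (2,4) capped by W -> flip
Dir N: first cell '.' (not opp) -> no flip
Dir NE: edge -> no flip
Dir W: first cell '.' (not opp) -> no flip
Dir E: edge -> no flip
Dir SW: first cell '.' (not opp) -> no flip
Dir S: first cell '.' (not opp) -> no flip
Dir SE: edge -> no flip
All flips: (2,4)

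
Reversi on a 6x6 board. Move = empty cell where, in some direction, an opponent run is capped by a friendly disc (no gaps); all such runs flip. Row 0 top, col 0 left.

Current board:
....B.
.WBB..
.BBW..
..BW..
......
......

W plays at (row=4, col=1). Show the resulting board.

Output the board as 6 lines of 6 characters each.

Place W at (4,1); scan 8 dirs for brackets.
Dir NW: first cell '.' (not opp) -> no flip
Dir N: first cell '.' (not opp) -> no flip
Dir NE: opp run (3,2) capped by W -> flip
Dir W: first cell '.' (not opp) -> no flip
Dir E: first cell '.' (not opp) -> no flip
Dir SW: first cell '.' (not opp) -> no flip
Dir S: first cell '.' (not opp) -> no flip
Dir SE: first cell '.' (not opp) -> no flip
All flips: (3,2)

Answer: ....B.
.WBB..
.BBW..
..WW..
.W....
......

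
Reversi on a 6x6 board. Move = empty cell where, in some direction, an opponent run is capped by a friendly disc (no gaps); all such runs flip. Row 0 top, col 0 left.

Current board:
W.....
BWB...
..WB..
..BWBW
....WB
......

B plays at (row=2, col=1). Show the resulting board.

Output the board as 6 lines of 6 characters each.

Place B at (2,1); scan 8 dirs for brackets.
Dir NW: first cell 'B' (not opp) -> no flip
Dir N: opp run (1,1), next='.' -> no flip
Dir NE: first cell 'B' (not opp) -> no flip
Dir W: first cell '.' (not opp) -> no flip
Dir E: opp run (2,2) capped by B -> flip
Dir SW: first cell '.' (not opp) -> no flip
Dir S: first cell '.' (not opp) -> no flip
Dir SE: first cell 'B' (not opp) -> no flip
All flips: (2,2)

Answer: W.....
BWB...
.BBB..
..BWBW
....WB
......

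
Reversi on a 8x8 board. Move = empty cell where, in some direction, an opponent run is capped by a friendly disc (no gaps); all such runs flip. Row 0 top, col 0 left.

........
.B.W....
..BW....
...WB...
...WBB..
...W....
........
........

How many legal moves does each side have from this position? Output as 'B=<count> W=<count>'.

Answer: B=7 W=8

Derivation:
-- B to move --
(0,2): no bracket -> illegal
(0,3): no bracket -> illegal
(0,4): flips 1 -> legal
(1,2): flips 1 -> legal
(1,4): no bracket -> illegal
(2,4): flips 1 -> legal
(3,2): flips 1 -> legal
(4,2): flips 1 -> legal
(5,2): flips 1 -> legal
(5,4): no bracket -> illegal
(6,2): flips 1 -> legal
(6,3): no bracket -> illegal
(6,4): no bracket -> illegal
B mobility = 7
-- W to move --
(0,0): flips 2 -> legal
(0,1): no bracket -> illegal
(0,2): no bracket -> illegal
(1,0): no bracket -> illegal
(1,2): no bracket -> illegal
(2,0): no bracket -> illegal
(2,1): flips 1 -> legal
(2,4): no bracket -> illegal
(2,5): flips 1 -> legal
(3,1): flips 1 -> legal
(3,2): no bracket -> illegal
(3,5): flips 2 -> legal
(3,6): no bracket -> illegal
(4,6): flips 2 -> legal
(5,4): no bracket -> illegal
(5,5): flips 1 -> legal
(5,6): flips 2 -> legal
W mobility = 8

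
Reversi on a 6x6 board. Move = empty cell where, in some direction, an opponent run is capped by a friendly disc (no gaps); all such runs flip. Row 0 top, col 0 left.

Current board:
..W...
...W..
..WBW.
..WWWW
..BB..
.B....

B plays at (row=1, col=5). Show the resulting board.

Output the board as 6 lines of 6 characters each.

Place B at (1,5); scan 8 dirs for brackets.
Dir NW: first cell '.' (not opp) -> no flip
Dir N: first cell '.' (not opp) -> no flip
Dir NE: edge -> no flip
Dir W: first cell '.' (not opp) -> no flip
Dir E: edge -> no flip
Dir SW: opp run (2,4) (3,3) capped by B -> flip
Dir S: first cell '.' (not opp) -> no flip
Dir SE: edge -> no flip
All flips: (2,4) (3,3)

Answer: ..W...
...W.B
..WBB.
..WBWW
..BB..
.B....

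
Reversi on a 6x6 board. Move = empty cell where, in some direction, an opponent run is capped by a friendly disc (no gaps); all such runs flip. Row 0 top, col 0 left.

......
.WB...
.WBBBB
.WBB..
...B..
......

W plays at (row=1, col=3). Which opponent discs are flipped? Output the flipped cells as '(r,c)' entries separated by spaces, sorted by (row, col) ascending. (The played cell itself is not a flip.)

Dir NW: first cell '.' (not opp) -> no flip
Dir N: first cell '.' (not opp) -> no flip
Dir NE: first cell '.' (not opp) -> no flip
Dir W: opp run (1,2) capped by W -> flip
Dir E: first cell '.' (not opp) -> no flip
Dir SW: opp run (2,2) capped by W -> flip
Dir S: opp run (2,3) (3,3) (4,3), next='.' -> no flip
Dir SE: opp run (2,4), next='.' -> no flip

Answer: (1,2) (2,2)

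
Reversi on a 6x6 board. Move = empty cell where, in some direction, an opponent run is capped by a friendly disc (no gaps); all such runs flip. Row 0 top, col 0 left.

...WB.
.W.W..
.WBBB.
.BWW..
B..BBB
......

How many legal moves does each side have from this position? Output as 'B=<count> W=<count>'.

-- B to move --
(0,0): flips 1 -> legal
(0,1): flips 2 -> legal
(0,2): flips 2 -> legal
(1,0): flips 2 -> legal
(1,2): no bracket -> illegal
(1,4): no bracket -> illegal
(2,0): flips 1 -> legal
(3,0): no bracket -> illegal
(3,4): flips 2 -> legal
(4,1): flips 1 -> legal
(4,2): flips 2 -> legal
B mobility = 8
-- W to move --
(0,5): flips 1 -> legal
(1,2): flips 1 -> legal
(1,4): flips 1 -> legal
(1,5): flips 1 -> legal
(2,0): no bracket -> illegal
(2,5): flips 3 -> legal
(3,0): flips 1 -> legal
(3,4): no bracket -> illegal
(3,5): flips 1 -> legal
(4,1): flips 1 -> legal
(4,2): no bracket -> illegal
(5,0): no bracket -> illegal
(5,1): no bracket -> illegal
(5,2): no bracket -> illegal
(5,3): flips 1 -> legal
(5,4): flips 1 -> legal
(5,5): flips 1 -> legal
W mobility = 11

Answer: B=8 W=11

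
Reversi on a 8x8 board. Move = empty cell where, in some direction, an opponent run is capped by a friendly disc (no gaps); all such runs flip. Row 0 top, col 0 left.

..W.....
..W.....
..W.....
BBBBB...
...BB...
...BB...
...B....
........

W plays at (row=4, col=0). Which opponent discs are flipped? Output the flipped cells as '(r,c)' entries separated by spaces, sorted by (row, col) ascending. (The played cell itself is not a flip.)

Dir NW: edge -> no flip
Dir N: opp run (3,0), next='.' -> no flip
Dir NE: opp run (3,1) capped by W -> flip
Dir W: edge -> no flip
Dir E: first cell '.' (not opp) -> no flip
Dir SW: edge -> no flip
Dir S: first cell '.' (not opp) -> no flip
Dir SE: first cell '.' (not opp) -> no flip

Answer: (3,1)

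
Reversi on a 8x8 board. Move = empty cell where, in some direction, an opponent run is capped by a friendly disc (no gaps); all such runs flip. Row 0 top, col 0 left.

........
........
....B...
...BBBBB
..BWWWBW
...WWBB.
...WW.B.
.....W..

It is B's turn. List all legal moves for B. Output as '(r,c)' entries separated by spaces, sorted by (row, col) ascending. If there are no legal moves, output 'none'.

(3,2): no bracket -> illegal
(5,2): flips 3 -> legal
(5,7): flips 1 -> legal
(6,2): flips 2 -> legal
(6,5): no bracket -> illegal
(7,2): flips 3 -> legal
(7,3): flips 4 -> legal
(7,4): flips 3 -> legal
(7,6): no bracket -> illegal

Answer: (5,2) (5,7) (6,2) (7,2) (7,3) (7,4)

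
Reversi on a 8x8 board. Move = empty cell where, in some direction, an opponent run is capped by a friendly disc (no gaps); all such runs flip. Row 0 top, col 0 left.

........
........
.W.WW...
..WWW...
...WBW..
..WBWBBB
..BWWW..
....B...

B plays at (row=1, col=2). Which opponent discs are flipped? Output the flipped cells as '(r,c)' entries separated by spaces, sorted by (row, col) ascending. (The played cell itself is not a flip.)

Dir NW: first cell '.' (not opp) -> no flip
Dir N: first cell '.' (not opp) -> no flip
Dir NE: first cell '.' (not opp) -> no flip
Dir W: first cell '.' (not opp) -> no flip
Dir E: first cell '.' (not opp) -> no flip
Dir SW: opp run (2,1), next='.' -> no flip
Dir S: first cell '.' (not opp) -> no flip
Dir SE: opp run (2,3) (3,4) (4,5) capped by B -> flip

Answer: (2,3) (3,4) (4,5)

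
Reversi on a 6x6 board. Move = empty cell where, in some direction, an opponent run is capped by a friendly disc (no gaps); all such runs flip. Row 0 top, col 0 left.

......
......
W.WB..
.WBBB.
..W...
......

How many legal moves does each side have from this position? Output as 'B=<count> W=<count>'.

Answer: B=6 W=3

Derivation:
-- B to move --
(1,0): no bracket -> illegal
(1,1): flips 1 -> legal
(1,2): flips 1 -> legal
(1,3): no bracket -> illegal
(2,1): flips 1 -> legal
(3,0): flips 1 -> legal
(4,0): no bracket -> illegal
(4,1): no bracket -> illegal
(4,3): no bracket -> illegal
(5,1): flips 1 -> legal
(5,2): flips 1 -> legal
(5,3): no bracket -> illegal
B mobility = 6
-- W to move --
(1,2): no bracket -> illegal
(1,3): no bracket -> illegal
(1,4): no bracket -> illegal
(2,1): no bracket -> illegal
(2,4): flips 2 -> legal
(2,5): no bracket -> illegal
(3,5): flips 3 -> legal
(4,1): no bracket -> illegal
(4,3): no bracket -> illegal
(4,4): flips 1 -> legal
(4,5): no bracket -> illegal
W mobility = 3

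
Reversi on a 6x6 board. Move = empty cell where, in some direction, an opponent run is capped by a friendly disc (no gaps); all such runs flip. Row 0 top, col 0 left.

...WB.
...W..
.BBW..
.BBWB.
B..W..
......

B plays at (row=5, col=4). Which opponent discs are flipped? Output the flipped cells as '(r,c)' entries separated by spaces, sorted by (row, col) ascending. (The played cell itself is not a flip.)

Dir NW: opp run (4,3) capped by B -> flip
Dir N: first cell '.' (not opp) -> no flip
Dir NE: first cell '.' (not opp) -> no flip
Dir W: first cell '.' (not opp) -> no flip
Dir E: first cell '.' (not opp) -> no flip
Dir SW: edge -> no flip
Dir S: edge -> no flip
Dir SE: edge -> no flip

Answer: (4,3)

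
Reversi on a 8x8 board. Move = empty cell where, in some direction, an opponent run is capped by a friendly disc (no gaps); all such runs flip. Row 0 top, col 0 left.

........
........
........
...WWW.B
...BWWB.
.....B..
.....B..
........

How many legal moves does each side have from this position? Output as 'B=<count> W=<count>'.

Answer: B=4 W=7

Derivation:
-- B to move --
(2,2): flips 2 -> legal
(2,3): flips 1 -> legal
(2,4): flips 1 -> legal
(2,5): flips 3 -> legal
(2,6): no bracket -> illegal
(3,2): no bracket -> illegal
(3,6): no bracket -> illegal
(4,2): no bracket -> illegal
(5,3): no bracket -> illegal
(5,4): no bracket -> illegal
(5,6): no bracket -> illegal
B mobility = 4
-- W to move --
(2,6): no bracket -> illegal
(2,7): no bracket -> illegal
(3,2): no bracket -> illegal
(3,6): no bracket -> illegal
(4,2): flips 1 -> legal
(4,7): flips 1 -> legal
(5,2): flips 1 -> legal
(5,3): flips 1 -> legal
(5,4): no bracket -> illegal
(5,6): no bracket -> illegal
(5,7): flips 1 -> legal
(6,4): no bracket -> illegal
(6,6): flips 1 -> legal
(7,4): no bracket -> illegal
(7,5): flips 2 -> legal
(7,6): no bracket -> illegal
W mobility = 7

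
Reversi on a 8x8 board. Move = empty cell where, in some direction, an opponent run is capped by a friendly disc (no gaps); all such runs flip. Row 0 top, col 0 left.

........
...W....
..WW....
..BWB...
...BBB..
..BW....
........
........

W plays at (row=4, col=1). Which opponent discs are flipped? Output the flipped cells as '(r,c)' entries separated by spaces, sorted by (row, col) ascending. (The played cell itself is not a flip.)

Dir NW: first cell '.' (not opp) -> no flip
Dir N: first cell '.' (not opp) -> no flip
Dir NE: opp run (3,2) capped by W -> flip
Dir W: first cell '.' (not opp) -> no flip
Dir E: first cell '.' (not opp) -> no flip
Dir SW: first cell '.' (not opp) -> no flip
Dir S: first cell '.' (not opp) -> no flip
Dir SE: opp run (5,2), next='.' -> no flip

Answer: (3,2)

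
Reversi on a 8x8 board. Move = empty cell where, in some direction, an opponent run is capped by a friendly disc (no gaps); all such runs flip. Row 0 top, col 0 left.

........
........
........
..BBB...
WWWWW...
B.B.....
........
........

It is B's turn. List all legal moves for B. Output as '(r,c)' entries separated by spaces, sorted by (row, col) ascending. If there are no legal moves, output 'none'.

Answer: (3,0) (5,1) (5,3) (5,4) (5,5)

Derivation:
(3,0): flips 2 -> legal
(3,1): no bracket -> illegal
(3,5): no bracket -> illegal
(4,5): no bracket -> illegal
(5,1): flips 1 -> legal
(5,3): flips 1 -> legal
(5,4): flips 2 -> legal
(5,5): flips 1 -> legal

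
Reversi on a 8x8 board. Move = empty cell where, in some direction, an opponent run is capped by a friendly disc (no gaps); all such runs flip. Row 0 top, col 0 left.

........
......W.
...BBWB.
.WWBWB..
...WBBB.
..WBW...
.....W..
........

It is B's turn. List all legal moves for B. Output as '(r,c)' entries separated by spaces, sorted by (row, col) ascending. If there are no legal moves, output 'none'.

Answer: (0,6) (1,5) (3,0) (4,1) (4,2) (5,1) (5,5) (6,3) (6,4)

Derivation:
(0,5): no bracket -> illegal
(0,6): flips 1 -> legal
(0,7): no bracket -> illegal
(1,4): no bracket -> illegal
(1,5): flips 1 -> legal
(1,7): no bracket -> illegal
(2,0): no bracket -> illegal
(2,1): no bracket -> illegal
(2,2): no bracket -> illegal
(2,7): no bracket -> illegal
(3,0): flips 2 -> legal
(3,6): no bracket -> illegal
(4,0): no bracket -> illegal
(4,1): flips 1 -> legal
(4,2): flips 1 -> legal
(5,1): flips 1 -> legal
(5,5): flips 1 -> legal
(5,6): no bracket -> illegal
(6,1): no bracket -> illegal
(6,2): no bracket -> illegal
(6,3): flips 1 -> legal
(6,4): flips 1 -> legal
(6,6): no bracket -> illegal
(7,4): no bracket -> illegal
(7,5): no bracket -> illegal
(7,6): no bracket -> illegal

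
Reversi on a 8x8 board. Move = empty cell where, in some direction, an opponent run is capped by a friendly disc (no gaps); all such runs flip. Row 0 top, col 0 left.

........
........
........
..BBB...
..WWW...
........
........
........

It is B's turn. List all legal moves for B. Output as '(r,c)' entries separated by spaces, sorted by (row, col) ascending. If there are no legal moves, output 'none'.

Answer: (5,1) (5,2) (5,3) (5,4) (5,5)

Derivation:
(3,1): no bracket -> illegal
(3,5): no bracket -> illegal
(4,1): no bracket -> illegal
(4,5): no bracket -> illegal
(5,1): flips 1 -> legal
(5,2): flips 2 -> legal
(5,3): flips 1 -> legal
(5,4): flips 2 -> legal
(5,5): flips 1 -> legal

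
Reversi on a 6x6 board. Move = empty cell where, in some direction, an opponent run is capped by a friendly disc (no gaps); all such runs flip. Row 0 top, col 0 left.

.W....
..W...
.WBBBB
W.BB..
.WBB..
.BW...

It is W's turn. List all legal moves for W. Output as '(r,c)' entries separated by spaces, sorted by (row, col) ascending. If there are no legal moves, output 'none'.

(1,1): no bracket -> illegal
(1,3): no bracket -> illegal
(1,4): flips 2 -> legal
(1,5): no bracket -> illegal
(3,1): no bracket -> illegal
(3,4): flips 2 -> legal
(3,5): no bracket -> illegal
(4,0): no bracket -> illegal
(4,4): flips 2 -> legal
(5,0): flips 1 -> legal
(5,3): no bracket -> illegal
(5,4): flips 2 -> legal

Answer: (1,4) (3,4) (4,4) (5,0) (5,4)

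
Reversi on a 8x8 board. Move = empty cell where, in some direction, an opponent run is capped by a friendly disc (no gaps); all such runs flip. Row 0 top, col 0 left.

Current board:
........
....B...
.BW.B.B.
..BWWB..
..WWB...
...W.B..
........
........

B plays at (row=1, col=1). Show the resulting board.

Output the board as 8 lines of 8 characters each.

Answer: ........
.B..B...
.BB.B.B.
..BBWB..
..WWB...
...W.B..
........
........

Derivation:
Place B at (1,1); scan 8 dirs for brackets.
Dir NW: first cell '.' (not opp) -> no flip
Dir N: first cell '.' (not opp) -> no flip
Dir NE: first cell '.' (not opp) -> no flip
Dir W: first cell '.' (not opp) -> no flip
Dir E: first cell '.' (not opp) -> no flip
Dir SW: first cell '.' (not opp) -> no flip
Dir S: first cell 'B' (not opp) -> no flip
Dir SE: opp run (2,2) (3,3) capped by B -> flip
All flips: (2,2) (3,3)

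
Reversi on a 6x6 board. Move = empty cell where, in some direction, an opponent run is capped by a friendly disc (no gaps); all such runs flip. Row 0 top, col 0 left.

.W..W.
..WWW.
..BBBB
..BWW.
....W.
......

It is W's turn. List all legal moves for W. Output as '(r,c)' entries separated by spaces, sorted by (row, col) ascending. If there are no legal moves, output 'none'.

(1,1): flips 1 -> legal
(1,5): flips 1 -> legal
(2,1): no bracket -> illegal
(3,1): flips 2 -> legal
(3,5): flips 1 -> legal
(4,1): flips 2 -> legal
(4,2): flips 2 -> legal
(4,3): no bracket -> illegal

Answer: (1,1) (1,5) (3,1) (3,5) (4,1) (4,2)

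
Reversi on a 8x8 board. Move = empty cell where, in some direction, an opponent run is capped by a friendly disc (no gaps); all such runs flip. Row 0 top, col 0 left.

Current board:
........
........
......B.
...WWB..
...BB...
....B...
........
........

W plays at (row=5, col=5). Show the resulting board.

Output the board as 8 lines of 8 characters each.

Place W at (5,5); scan 8 dirs for brackets.
Dir NW: opp run (4,4) capped by W -> flip
Dir N: first cell '.' (not opp) -> no flip
Dir NE: first cell '.' (not opp) -> no flip
Dir W: opp run (5,4), next='.' -> no flip
Dir E: first cell '.' (not opp) -> no flip
Dir SW: first cell '.' (not opp) -> no flip
Dir S: first cell '.' (not opp) -> no flip
Dir SE: first cell '.' (not opp) -> no flip
All flips: (4,4)

Answer: ........
........
......B.
...WWB..
...BW...
....BW..
........
........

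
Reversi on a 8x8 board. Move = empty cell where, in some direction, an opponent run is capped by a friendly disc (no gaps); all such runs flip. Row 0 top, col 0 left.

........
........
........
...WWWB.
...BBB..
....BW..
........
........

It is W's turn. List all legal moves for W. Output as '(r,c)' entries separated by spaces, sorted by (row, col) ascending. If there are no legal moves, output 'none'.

(2,5): no bracket -> illegal
(2,6): no bracket -> illegal
(2,7): no bracket -> illegal
(3,2): no bracket -> illegal
(3,7): flips 1 -> legal
(4,2): no bracket -> illegal
(4,6): no bracket -> illegal
(4,7): no bracket -> illegal
(5,2): flips 1 -> legal
(5,3): flips 3 -> legal
(5,6): flips 1 -> legal
(6,3): no bracket -> illegal
(6,4): flips 2 -> legal
(6,5): no bracket -> illegal

Answer: (3,7) (5,2) (5,3) (5,6) (6,4)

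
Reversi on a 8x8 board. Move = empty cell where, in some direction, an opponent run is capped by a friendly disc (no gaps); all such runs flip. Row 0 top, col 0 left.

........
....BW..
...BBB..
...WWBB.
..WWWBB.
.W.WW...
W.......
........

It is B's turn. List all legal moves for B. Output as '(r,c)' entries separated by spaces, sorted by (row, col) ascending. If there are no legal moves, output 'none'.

Answer: (0,5) (0,6) (1,6) (3,2) (4,1) (5,2) (6,2) (6,3) (6,4)

Derivation:
(0,4): no bracket -> illegal
(0,5): flips 1 -> legal
(0,6): flips 1 -> legal
(1,6): flips 1 -> legal
(2,2): no bracket -> illegal
(2,6): no bracket -> illegal
(3,1): no bracket -> illegal
(3,2): flips 2 -> legal
(4,0): no bracket -> illegal
(4,1): flips 3 -> legal
(5,0): no bracket -> illegal
(5,2): flips 2 -> legal
(5,5): no bracket -> illegal
(6,1): no bracket -> illegal
(6,2): flips 2 -> legal
(6,3): flips 4 -> legal
(6,4): flips 3 -> legal
(6,5): no bracket -> illegal
(7,0): no bracket -> illegal
(7,1): no bracket -> illegal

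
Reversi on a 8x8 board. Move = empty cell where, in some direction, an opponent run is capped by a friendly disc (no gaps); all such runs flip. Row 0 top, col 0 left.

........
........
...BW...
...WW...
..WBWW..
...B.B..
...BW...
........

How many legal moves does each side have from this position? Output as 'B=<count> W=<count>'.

Answer: B=10 W=9

Derivation:
-- B to move --
(1,3): no bracket -> illegal
(1,4): no bracket -> illegal
(1,5): no bracket -> illegal
(2,2): flips 2 -> legal
(2,5): flips 2 -> legal
(3,1): flips 1 -> legal
(3,2): no bracket -> illegal
(3,5): flips 2 -> legal
(3,6): no bracket -> illegal
(4,1): flips 1 -> legal
(4,6): flips 2 -> legal
(5,1): no bracket -> illegal
(5,2): no bracket -> illegal
(5,4): no bracket -> illegal
(5,6): flips 2 -> legal
(6,5): flips 1 -> legal
(7,3): flips 1 -> legal
(7,4): no bracket -> illegal
(7,5): flips 1 -> legal
B mobility = 10
-- W to move --
(1,2): flips 1 -> legal
(1,3): flips 1 -> legal
(1,4): no bracket -> illegal
(2,2): flips 1 -> legal
(3,2): no bracket -> illegal
(4,6): flips 1 -> legal
(5,2): flips 1 -> legal
(5,4): no bracket -> illegal
(5,6): no bracket -> illegal
(6,2): flips 2 -> legal
(6,5): flips 1 -> legal
(6,6): flips 1 -> legal
(7,2): no bracket -> illegal
(7,3): flips 3 -> legal
(7,4): no bracket -> illegal
W mobility = 9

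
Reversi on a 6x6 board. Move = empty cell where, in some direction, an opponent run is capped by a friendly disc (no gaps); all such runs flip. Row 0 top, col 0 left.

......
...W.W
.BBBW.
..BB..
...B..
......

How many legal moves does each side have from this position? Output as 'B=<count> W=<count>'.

Answer: B=3 W=4

Derivation:
-- B to move --
(0,2): no bracket -> illegal
(0,3): flips 1 -> legal
(0,4): flips 1 -> legal
(0,5): no bracket -> illegal
(1,2): no bracket -> illegal
(1,4): no bracket -> illegal
(2,5): flips 1 -> legal
(3,4): no bracket -> illegal
(3,5): no bracket -> illegal
B mobility = 3
-- W to move --
(1,0): no bracket -> illegal
(1,1): no bracket -> illegal
(1,2): no bracket -> illegal
(1,4): no bracket -> illegal
(2,0): flips 3 -> legal
(3,0): no bracket -> illegal
(3,1): flips 1 -> legal
(3,4): no bracket -> illegal
(4,1): no bracket -> illegal
(4,2): flips 1 -> legal
(4,4): no bracket -> illegal
(5,2): no bracket -> illegal
(5,3): flips 3 -> legal
(5,4): no bracket -> illegal
W mobility = 4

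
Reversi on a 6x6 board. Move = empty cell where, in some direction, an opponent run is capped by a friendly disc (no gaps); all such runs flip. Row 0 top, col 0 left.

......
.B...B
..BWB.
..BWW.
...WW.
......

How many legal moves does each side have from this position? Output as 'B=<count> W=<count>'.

-- B to move --
(1,2): no bracket -> illegal
(1,3): no bracket -> illegal
(1,4): flips 1 -> legal
(2,5): no bracket -> illegal
(3,5): flips 2 -> legal
(4,2): flips 1 -> legal
(4,5): no bracket -> illegal
(5,2): no bracket -> illegal
(5,3): no bracket -> illegal
(5,4): flips 3 -> legal
(5,5): flips 2 -> legal
B mobility = 5
-- W to move --
(0,0): flips 2 -> legal
(0,1): no bracket -> illegal
(0,2): no bracket -> illegal
(0,4): no bracket -> illegal
(0,5): no bracket -> illegal
(1,0): no bracket -> illegal
(1,2): no bracket -> illegal
(1,3): no bracket -> illegal
(1,4): flips 1 -> legal
(2,0): no bracket -> illegal
(2,1): flips 2 -> legal
(2,5): flips 1 -> legal
(3,1): flips 1 -> legal
(3,5): no bracket -> illegal
(4,1): flips 1 -> legal
(4,2): no bracket -> illegal
W mobility = 6

Answer: B=5 W=6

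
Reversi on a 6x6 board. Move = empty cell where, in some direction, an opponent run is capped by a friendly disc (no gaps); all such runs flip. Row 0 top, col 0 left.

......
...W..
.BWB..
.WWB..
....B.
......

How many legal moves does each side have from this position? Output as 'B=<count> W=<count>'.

Answer: B=5 W=8

Derivation:
-- B to move --
(0,2): no bracket -> illegal
(0,3): flips 1 -> legal
(0,4): no bracket -> illegal
(1,1): flips 1 -> legal
(1,2): no bracket -> illegal
(1,4): no bracket -> illegal
(2,0): no bracket -> illegal
(2,4): no bracket -> illegal
(3,0): flips 2 -> legal
(4,0): no bracket -> illegal
(4,1): flips 2 -> legal
(4,2): no bracket -> illegal
(4,3): flips 1 -> legal
B mobility = 5
-- W to move --
(1,0): flips 1 -> legal
(1,1): flips 1 -> legal
(1,2): no bracket -> illegal
(1,4): flips 1 -> legal
(2,0): flips 1 -> legal
(2,4): flips 1 -> legal
(3,0): no bracket -> illegal
(3,4): flips 1 -> legal
(3,5): no bracket -> illegal
(4,2): no bracket -> illegal
(4,3): flips 2 -> legal
(4,5): no bracket -> illegal
(5,3): no bracket -> illegal
(5,4): no bracket -> illegal
(5,5): flips 2 -> legal
W mobility = 8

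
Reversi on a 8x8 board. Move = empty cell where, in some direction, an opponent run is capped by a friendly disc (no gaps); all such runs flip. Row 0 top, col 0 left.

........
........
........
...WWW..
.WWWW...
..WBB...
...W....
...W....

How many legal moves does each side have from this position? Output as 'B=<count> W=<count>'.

Answer: B=7 W=5

Derivation:
-- B to move --
(2,2): no bracket -> illegal
(2,3): flips 2 -> legal
(2,4): flips 2 -> legal
(2,5): no bracket -> illegal
(2,6): flips 2 -> legal
(3,0): no bracket -> illegal
(3,1): flips 1 -> legal
(3,2): flips 1 -> legal
(3,6): no bracket -> illegal
(4,0): no bracket -> illegal
(4,5): no bracket -> illegal
(4,6): no bracket -> illegal
(5,0): no bracket -> illegal
(5,1): flips 1 -> legal
(5,5): no bracket -> illegal
(6,1): no bracket -> illegal
(6,2): no bracket -> illegal
(6,4): no bracket -> illegal
(7,2): flips 1 -> legal
(7,4): no bracket -> illegal
B mobility = 7
-- W to move --
(4,5): flips 1 -> legal
(5,5): flips 2 -> legal
(6,2): flips 1 -> legal
(6,4): flips 2 -> legal
(6,5): flips 1 -> legal
W mobility = 5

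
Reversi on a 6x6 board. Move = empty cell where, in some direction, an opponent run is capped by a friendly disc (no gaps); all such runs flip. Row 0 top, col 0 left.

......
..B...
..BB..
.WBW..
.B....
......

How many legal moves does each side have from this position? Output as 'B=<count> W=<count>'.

-- B to move --
(2,0): no bracket -> illegal
(2,1): flips 1 -> legal
(2,4): no bracket -> illegal
(3,0): flips 1 -> legal
(3,4): flips 1 -> legal
(4,0): flips 1 -> legal
(4,2): no bracket -> illegal
(4,3): flips 1 -> legal
(4,4): flips 1 -> legal
B mobility = 6
-- W to move --
(0,1): no bracket -> illegal
(0,2): no bracket -> illegal
(0,3): no bracket -> illegal
(1,1): flips 1 -> legal
(1,3): flips 2 -> legal
(1,4): no bracket -> illegal
(2,1): no bracket -> illegal
(2,4): no bracket -> illegal
(3,0): no bracket -> illegal
(3,4): no bracket -> illegal
(4,0): no bracket -> illegal
(4,2): no bracket -> illegal
(4,3): no bracket -> illegal
(5,0): no bracket -> illegal
(5,1): flips 1 -> legal
(5,2): no bracket -> illegal
W mobility = 3

Answer: B=6 W=3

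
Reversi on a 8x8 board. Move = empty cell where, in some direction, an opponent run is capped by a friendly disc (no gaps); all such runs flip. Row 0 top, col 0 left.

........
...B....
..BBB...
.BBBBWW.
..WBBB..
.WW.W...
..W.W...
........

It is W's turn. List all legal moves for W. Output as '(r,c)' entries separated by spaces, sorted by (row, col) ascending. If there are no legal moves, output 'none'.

Answer: (0,2) (1,2) (1,4) (1,5) (2,0) (2,1) (2,5) (3,0) (4,6) (5,3) (5,5)

Derivation:
(0,2): flips 2 -> legal
(0,3): no bracket -> illegal
(0,4): no bracket -> illegal
(1,1): no bracket -> illegal
(1,2): flips 2 -> legal
(1,4): flips 3 -> legal
(1,5): flips 2 -> legal
(2,0): flips 1 -> legal
(2,1): flips 2 -> legal
(2,5): flips 2 -> legal
(3,0): flips 4 -> legal
(4,0): no bracket -> illegal
(4,1): no bracket -> illegal
(4,6): flips 3 -> legal
(5,3): flips 1 -> legal
(5,5): flips 1 -> legal
(5,6): no bracket -> illegal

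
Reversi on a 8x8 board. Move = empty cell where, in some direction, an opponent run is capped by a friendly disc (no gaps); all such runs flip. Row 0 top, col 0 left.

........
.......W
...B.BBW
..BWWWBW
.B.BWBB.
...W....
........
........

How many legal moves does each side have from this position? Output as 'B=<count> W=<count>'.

Answer: B=3 W=13

Derivation:
-- B to move --
(0,6): no bracket -> illegal
(0,7): no bracket -> illegal
(1,6): no bracket -> illegal
(2,2): no bracket -> illegal
(2,4): flips 1 -> legal
(4,2): no bracket -> illegal
(4,7): no bracket -> illegal
(5,2): no bracket -> illegal
(5,4): no bracket -> illegal
(5,5): no bracket -> illegal
(6,2): flips 3 -> legal
(6,3): flips 1 -> legal
(6,4): no bracket -> illegal
B mobility = 3
-- W to move --
(1,2): flips 1 -> legal
(1,3): flips 1 -> legal
(1,4): no bracket -> illegal
(1,5): flips 2 -> legal
(1,6): flips 1 -> legal
(2,1): no bracket -> illegal
(2,2): no bracket -> illegal
(2,4): flips 2 -> legal
(3,0): no bracket -> illegal
(3,1): flips 1 -> legal
(4,0): no bracket -> illegal
(4,2): flips 1 -> legal
(4,7): flips 2 -> legal
(5,0): no bracket -> illegal
(5,1): no bracket -> illegal
(5,2): flips 1 -> legal
(5,4): flips 2 -> legal
(5,5): flips 2 -> legal
(5,6): flips 1 -> legal
(5,7): flips 1 -> legal
W mobility = 13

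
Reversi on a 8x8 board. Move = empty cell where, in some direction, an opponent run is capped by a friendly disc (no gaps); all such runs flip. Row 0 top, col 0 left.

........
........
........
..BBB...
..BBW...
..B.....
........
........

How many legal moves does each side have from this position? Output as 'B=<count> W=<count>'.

Answer: B=3 W=3

Derivation:
-- B to move --
(3,5): no bracket -> illegal
(4,5): flips 1 -> legal
(5,3): no bracket -> illegal
(5,4): flips 1 -> legal
(5,5): flips 1 -> legal
B mobility = 3
-- W to move --
(2,1): no bracket -> illegal
(2,2): flips 1 -> legal
(2,3): no bracket -> illegal
(2,4): flips 1 -> legal
(2,5): no bracket -> illegal
(3,1): no bracket -> illegal
(3,5): no bracket -> illegal
(4,1): flips 2 -> legal
(4,5): no bracket -> illegal
(5,1): no bracket -> illegal
(5,3): no bracket -> illegal
(5,4): no bracket -> illegal
(6,1): no bracket -> illegal
(6,2): no bracket -> illegal
(6,3): no bracket -> illegal
W mobility = 3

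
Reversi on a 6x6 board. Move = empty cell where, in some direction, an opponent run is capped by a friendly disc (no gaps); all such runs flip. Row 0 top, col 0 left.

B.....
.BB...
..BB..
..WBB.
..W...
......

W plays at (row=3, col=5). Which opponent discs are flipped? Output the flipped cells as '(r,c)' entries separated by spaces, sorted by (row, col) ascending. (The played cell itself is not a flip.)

Dir NW: first cell '.' (not opp) -> no flip
Dir N: first cell '.' (not opp) -> no flip
Dir NE: edge -> no flip
Dir W: opp run (3,4) (3,3) capped by W -> flip
Dir E: edge -> no flip
Dir SW: first cell '.' (not opp) -> no flip
Dir S: first cell '.' (not opp) -> no flip
Dir SE: edge -> no flip

Answer: (3,3) (3,4)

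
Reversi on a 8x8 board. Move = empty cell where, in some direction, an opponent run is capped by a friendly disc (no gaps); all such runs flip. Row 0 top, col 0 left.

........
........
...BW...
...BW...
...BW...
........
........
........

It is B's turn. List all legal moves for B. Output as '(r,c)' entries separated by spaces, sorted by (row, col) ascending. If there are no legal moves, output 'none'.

(1,3): no bracket -> illegal
(1,4): no bracket -> illegal
(1,5): flips 1 -> legal
(2,5): flips 2 -> legal
(3,5): flips 1 -> legal
(4,5): flips 2 -> legal
(5,3): no bracket -> illegal
(5,4): no bracket -> illegal
(5,5): flips 1 -> legal

Answer: (1,5) (2,5) (3,5) (4,5) (5,5)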